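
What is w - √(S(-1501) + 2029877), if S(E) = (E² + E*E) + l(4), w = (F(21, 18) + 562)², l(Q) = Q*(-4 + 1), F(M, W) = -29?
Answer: 284089 - √6535867 ≈ 2.8153e+5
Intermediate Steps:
l(Q) = -3*Q (l(Q) = Q*(-3) = -3*Q)
w = 284089 (w = (-29 + 562)² = 533² = 284089)
S(E) = -12 + 2*E² (S(E) = (E² + E*E) - 3*4 = (E² + E²) - 12 = 2*E² - 12 = -12 + 2*E²)
w - √(S(-1501) + 2029877) = 284089 - √((-12 + 2*(-1501)²) + 2029877) = 284089 - √((-12 + 2*2253001) + 2029877) = 284089 - √((-12 + 4506002) + 2029877) = 284089 - √(4505990 + 2029877) = 284089 - √6535867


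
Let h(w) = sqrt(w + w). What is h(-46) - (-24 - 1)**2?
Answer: -625 + 2*I*sqrt(23) ≈ -625.0 + 9.5917*I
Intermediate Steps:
h(w) = sqrt(2)*sqrt(w) (h(w) = sqrt(2*w) = sqrt(2)*sqrt(w))
h(-46) - (-24 - 1)**2 = sqrt(2)*sqrt(-46) - (-24 - 1)**2 = sqrt(2)*(I*sqrt(46)) - 1*(-25)**2 = 2*I*sqrt(23) - 1*625 = 2*I*sqrt(23) - 625 = -625 + 2*I*sqrt(23)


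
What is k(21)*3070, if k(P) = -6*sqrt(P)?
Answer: -18420*sqrt(21) ≈ -84411.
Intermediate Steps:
k(21)*3070 = -6*sqrt(21)*3070 = -18420*sqrt(21)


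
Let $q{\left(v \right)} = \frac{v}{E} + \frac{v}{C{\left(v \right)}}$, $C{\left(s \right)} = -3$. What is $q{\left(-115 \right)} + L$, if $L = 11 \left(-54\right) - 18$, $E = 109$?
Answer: $- \frac{187934}{327} \approx -574.72$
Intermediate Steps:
$L = -612$ ($L = -594 - 18 = -612$)
$q{\left(v \right)} = - \frac{106 v}{327}$ ($q{\left(v \right)} = \frac{v}{109} + \frac{v}{-3} = v \frac{1}{109} + v \left(- \frac{1}{3}\right) = \frac{v}{109} - \frac{v}{3} = - \frac{106 v}{327}$)
$q{\left(-115 \right)} + L = \left(- \frac{106}{327}\right) \left(-115\right) - 612 = \frac{12190}{327} - 612 = - \frac{187934}{327}$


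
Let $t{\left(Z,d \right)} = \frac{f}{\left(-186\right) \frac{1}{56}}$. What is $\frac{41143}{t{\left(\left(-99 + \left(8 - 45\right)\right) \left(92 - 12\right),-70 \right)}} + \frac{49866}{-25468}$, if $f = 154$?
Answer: $- \frac{24415801281}{27454504} \approx -889.32$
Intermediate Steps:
$t{\left(Z,d \right)} = - \frac{4312}{93}$ ($t{\left(Z,d \right)} = \frac{154}{\left(-186\right) \frac{1}{56}} = \frac{154}{- \frac{93}{28}} = 154 \left(- \frac{28}{93}\right) = - \frac{4312}{93}$)
$\frac{41143}{t{\left(\left(-99 + \left(8 - 45\right)\right) \left(92 - 12\right),-70 \right)}} + \frac{49866}{-25468} = \frac{41143}{- \frac{4312}{93}} + \frac{49866}{-25468} = 41143 \left(- \frac{93}{4312}\right) + 49866 \left(- \frac{1}{25468}\right) = - \frac{3826299}{4312} - \frac{24933}{12734} = - \frac{24415801281}{27454504}$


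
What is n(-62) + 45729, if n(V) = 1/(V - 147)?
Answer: 9557360/209 ≈ 45729.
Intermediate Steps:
n(V) = 1/(-147 + V)
n(-62) + 45729 = 1/(-147 - 62) + 45729 = 1/(-209) + 45729 = -1/209 + 45729 = 9557360/209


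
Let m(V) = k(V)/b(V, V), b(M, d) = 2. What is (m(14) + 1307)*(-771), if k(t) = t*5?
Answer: -1034682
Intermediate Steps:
k(t) = 5*t
m(V) = 5*V/2 (m(V) = (5*V)/2 = (5*V)*(1/2) = 5*V/2)
(m(14) + 1307)*(-771) = ((5/2)*14 + 1307)*(-771) = (35 + 1307)*(-771) = 1342*(-771) = -1034682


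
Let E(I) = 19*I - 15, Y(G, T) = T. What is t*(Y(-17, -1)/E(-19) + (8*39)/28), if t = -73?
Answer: -2141455/2632 ≈ -813.62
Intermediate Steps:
E(I) = -15 + 19*I
t*(Y(-17, -1)/E(-19) + (8*39)/28) = -73*(-1/(-15 + 19*(-19)) + (8*39)/28) = -73*(-1/(-15 - 361) + 312*(1/28)) = -73*(-1/(-376) + 78/7) = -73*(-1*(-1/376) + 78/7) = -73*(1/376 + 78/7) = -73*29335/2632 = -2141455/2632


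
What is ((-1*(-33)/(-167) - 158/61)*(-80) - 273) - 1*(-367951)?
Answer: 3747807706/10187 ≈ 3.6790e+5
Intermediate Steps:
((-1*(-33)/(-167) - 158/61)*(-80) - 273) - 1*(-367951) = ((33*(-1/167) - 158*1/61)*(-80) - 273) + 367951 = ((-33/167 - 158/61)*(-80) - 273) + 367951 = (-28399/10187*(-80) - 273) + 367951 = (2271920/10187 - 273) + 367951 = -509131/10187 + 367951 = 3747807706/10187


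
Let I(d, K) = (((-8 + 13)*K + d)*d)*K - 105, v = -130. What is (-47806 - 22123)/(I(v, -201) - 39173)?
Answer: 69929/29696828 ≈ 0.0023548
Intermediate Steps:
I(d, K) = -105 + K*d*(d + 5*K) (I(d, K) = ((5*K + d)*d)*K - 105 = ((d + 5*K)*d)*K - 105 = (d*(d + 5*K))*K - 105 = K*d*(d + 5*K) - 105 = -105 + K*d*(d + 5*K))
(-47806 - 22123)/(I(v, -201) - 39173) = (-47806 - 22123)/((-105 - 201*(-130)² + 5*(-130)*(-201)²) - 39173) = -69929/((-105 - 201*16900 + 5*(-130)*40401) - 39173) = -69929/((-105 - 3396900 - 26260650) - 39173) = -69929/(-29657655 - 39173) = -69929/(-29696828) = -69929*(-1/29696828) = 69929/29696828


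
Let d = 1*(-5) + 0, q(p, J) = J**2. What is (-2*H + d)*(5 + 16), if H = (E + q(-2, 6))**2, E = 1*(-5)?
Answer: -40467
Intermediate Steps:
E = -5
H = 961 (H = (-5 + 6**2)**2 = (-5 + 36)**2 = 31**2 = 961)
d = -5 (d = -5 + 0 = -5)
(-2*H + d)*(5 + 16) = (-2*961 - 5)*(5 + 16) = (-1922 - 5)*21 = -1927*21 = -40467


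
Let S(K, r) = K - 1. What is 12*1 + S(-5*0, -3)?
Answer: 11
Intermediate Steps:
S(K, r) = -1 + K
12*1 + S(-5*0, -3) = 12*1 + (-1 - 5*0) = 12 + (-1 + 0) = 12 - 1 = 11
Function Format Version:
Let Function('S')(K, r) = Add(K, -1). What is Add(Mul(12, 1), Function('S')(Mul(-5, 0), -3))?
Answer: 11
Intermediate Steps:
Function('S')(K, r) = Add(-1, K)
Add(Mul(12, 1), Function('S')(Mul(-5, 0), -3)) = Add(Mul(12, 1), Add(-1, Mul(-5, 0))) = Add(12, Add(-1, 0)) = Add(12, -1) = 11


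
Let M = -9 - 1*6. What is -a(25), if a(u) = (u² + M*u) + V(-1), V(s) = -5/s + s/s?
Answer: -256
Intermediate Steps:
M = -15 (M = -9 - 6 = -15)
V(s) = 1 - 5/s (V(s) = -5/s + 1 = 1 - 5/s)
a(u) = 6 + u² - 15*u (a(u) = (u² - 15*u) + (-5 - 1)/(-1) = (u² - 15*u) - 1*(-6) = (u² - 15*u) + 6 = 6 + u² - 15*u)
-a(25) = -(6 + 25² - 15*25) = -(6 + 625 - 375) = -1*256 = -256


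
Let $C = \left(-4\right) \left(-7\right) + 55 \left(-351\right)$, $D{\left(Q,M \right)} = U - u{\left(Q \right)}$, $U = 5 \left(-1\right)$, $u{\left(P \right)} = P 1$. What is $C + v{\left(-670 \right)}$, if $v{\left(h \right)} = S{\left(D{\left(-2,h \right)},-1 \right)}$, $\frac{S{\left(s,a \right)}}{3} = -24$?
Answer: $-19349$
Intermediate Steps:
$u{\left(P \right)} = P$
$U = -5$
$D{\left(Q,M \right)} = -5 - Q$
$S{\left(s,a \right)} = -72$ ($S{\left(s,a \right)} = 3 \left(-24\right) = -72$)
$v{\left(h \right)} = -72$
$C = -19277$ ($C = 28 - 19305 = -19277$)
$C + v{\left(-670 \right)} = -19277 - 72 = -19349$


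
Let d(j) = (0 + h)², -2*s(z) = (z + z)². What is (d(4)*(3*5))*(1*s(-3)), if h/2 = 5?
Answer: -27000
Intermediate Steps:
h = 10 (h = 2*5 = 10)
s(z) = -2*z² (s(z) = -(z + z)²/2 = -4*z²/2 = -2*z²)
d(j) = 100 (d(j) = (0 + 10)² = 10² = 100)
(d(4)*(3*5))*(1*s(-3)) = (100*(3*5))*(1*(-2*(-3)²)) = (100*15)*(1*(-2*9)) = 1500*(1*(-18)) = 1500*(-18) = -27000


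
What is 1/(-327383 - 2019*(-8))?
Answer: -1/311231 ≈ -3.2130e-6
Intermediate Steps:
1/(-327383 - 2019*(-8)) = 1/(-327383 + 16152) = 1/(-311231) = -1/311231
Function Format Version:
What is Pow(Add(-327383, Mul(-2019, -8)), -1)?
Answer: Rational(-1, 311231) ≈ -3.2130e-6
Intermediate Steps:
Pow(Add(-327383, Mul(-2019, -8)), -1) = Pow(Add(-327383, 16152), -1) = Pow(-311231, -1) = Rational(-1, 311231)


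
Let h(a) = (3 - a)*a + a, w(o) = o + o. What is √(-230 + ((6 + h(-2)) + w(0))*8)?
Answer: I*√278 ≈ 16.673*I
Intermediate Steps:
w(o) = 2*o
h(a) = a + a*(3 - a) (h(a) = a*(3 - a) + a = a + a*(3 - a))
√(-230 + ((6 + h(-2)) + w(0))*8) = √(-230 + ((6 - 2*(4 - 1*(-2))) + 2*0)*8) = √(-230 + ((6 - 2*(4 + 2)) + 0)*8) = √(-230 + ((6 - 2*6) + 0)*8) = √(-230 + ((6 - 12) + 0)*8) = √(-230 + (-6 + 0)*8) = √(-230 - 6*8) = √(-230 - 48) = √(-278) = I*√278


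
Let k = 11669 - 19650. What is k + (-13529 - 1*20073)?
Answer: -41583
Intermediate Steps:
k = -7981
k + (-13529 - 1*20073) = -7981 + (-13529 - 1*20073) = -7981 + (-13529 - 20073) = -7981 - 33602 = -41583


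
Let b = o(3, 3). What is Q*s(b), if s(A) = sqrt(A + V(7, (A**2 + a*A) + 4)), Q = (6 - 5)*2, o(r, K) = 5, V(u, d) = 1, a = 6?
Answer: 2*sqrt(6) ≈ 4.8990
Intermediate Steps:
b = 5
Q = 2 (Q = 1*2 = 2)
s(A) = sqrt(1 + A) (s(A) = sqrt(A + 1) = sqrt(1 + A))
Q*s(b) = 2*sqrt(1 + 5) = 2*sqrt(6)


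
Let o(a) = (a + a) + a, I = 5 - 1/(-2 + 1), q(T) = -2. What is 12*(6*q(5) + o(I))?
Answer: 72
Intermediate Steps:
I = 6 (I = 5 - 1/(-1) = 5 - 1*(-1) = 5 + 1 = 6)
o(a) = 3*a (o(a) = 2*a + a = 3*a)
12*(6*q(5) + o(I)) = 12*(6*(-2) + 3*6) = 12*(-12 + 18) = 12*6 = 72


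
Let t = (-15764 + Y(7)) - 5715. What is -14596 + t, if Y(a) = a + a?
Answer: -36061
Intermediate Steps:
Y(a) = 2*a
t = -21465 (t = (-15764 + 2*7) - 5715 = (-15764 + 14) - 5715 = -15750 - 5715 = -21465)
-14596 + t = -14596 - 21465 = -36061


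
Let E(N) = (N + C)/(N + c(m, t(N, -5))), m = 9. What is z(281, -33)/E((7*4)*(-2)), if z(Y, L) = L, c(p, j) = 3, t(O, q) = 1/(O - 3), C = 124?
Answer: 1749/68 ≈ 25.721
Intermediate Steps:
t(O, q) = 1/(-3 + O)
E(N) = (124 + N)/(3 + N) (E(N) = (N + 124)/(N + 3) = (124 + N)/(3 + N))
z(281, -33)/E((7*4)*(-2)) = -33*(3 + (7*4)*(-2))/(124 + (7*4)*(-2)) = -33*(3 + 28*(-2))/(124 + 28*(-2)) = -33*(3 - 56)/(124 - 56) = -33/(68/(-53)) = -33/((-1/53*68)) = -33/(-68/53) = -33*(-53/68) = 1749/68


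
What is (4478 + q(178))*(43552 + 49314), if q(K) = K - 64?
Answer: 426440672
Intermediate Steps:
q(K) = -64 + K
(4478 + q(178))*(43552 + 49314) = (4478 + (-64 + 178))*(43552 + 49314) = (4478 + 114)*92866 = 4592*92866 = 426440672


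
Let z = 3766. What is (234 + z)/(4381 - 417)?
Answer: 1000/991 ≈ 1.0091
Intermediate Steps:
(234 + z)/(4381 - 417) = (234 + 3766)/(4381 - 417) = 4000/3964 = 4000*(1/3964) = 1000/991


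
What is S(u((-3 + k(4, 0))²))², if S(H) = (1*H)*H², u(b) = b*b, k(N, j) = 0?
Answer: 282429536481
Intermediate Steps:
u(b) = b²
S(H) = H³ (S(H) = H*H² = H³)
S(u((-3 + k(4, 0))²))² = ((((-3 + 0)²)²)³)² = ((((-3)²)²)³)² = ((9²)³)² = (81³)² = 531441² = 282429536481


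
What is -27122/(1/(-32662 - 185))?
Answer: 890876334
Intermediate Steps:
-27122/(1/(-32662 - 185)) = -27122/(1/(-32847)) = -27122/(-1/32847) = -27122*(-32847) = 890876334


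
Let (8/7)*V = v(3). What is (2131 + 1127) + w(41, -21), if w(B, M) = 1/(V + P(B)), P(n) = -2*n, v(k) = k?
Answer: 2068822/635 ≈ 3258.0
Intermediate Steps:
V = 21/8 (V = (7/8)*3 = 21/8 ≈ 2.6250)
w(B, M) = 1/(21/8 - 2*B)
(2131 + 1127) + w(41, -21) = (2131 + 1127) - 8/(-21 + 16*41) = 3258 - 8/(-21 + 656) = 3258 - 8/635 = 2068822/635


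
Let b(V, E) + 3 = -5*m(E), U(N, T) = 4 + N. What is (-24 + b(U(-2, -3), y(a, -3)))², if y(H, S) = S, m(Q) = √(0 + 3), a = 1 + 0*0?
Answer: 804 + 270*√3 ≈ 1271.7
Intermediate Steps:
a = 1 (a = 1 + 0 = 1)
m(Q) = √3
b(V, E) = -3 - 5*√3
(-24 + b(U(-2, -3), y(a, -3)))² = (-24 + (-3 - 5*√3))² = (-27 - 5*√3)²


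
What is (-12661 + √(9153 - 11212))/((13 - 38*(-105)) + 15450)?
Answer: -12661/19453 + I*√2059/19453 ≈ -0.65085 + 0.0023326*I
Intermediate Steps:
(-12661 + √(9153 - 11212))/((13 - 38*(-105)) + 15450) = (-12661 + √(-2059))/((13 + 3990) + 15450) = (-12661 + I*√2059)/(4003 + 15450) = (-12661 + I*√2059)/19453 = (-12661 + I*√2059)*(1/19453) = -12661/19453 + I*√2059/19453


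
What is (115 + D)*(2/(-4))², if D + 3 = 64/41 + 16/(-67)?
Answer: 77824/2747 ≈ 28.331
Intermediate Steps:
D = -4609/2747 (D = -3 + (64/41 + 16/(-67)) = -3 + (64*(1/41) + 16*(-1/67)) = -3 + (64/41 - 16/67) = -3 + 3632/2747 = -4609/2747 ≈ -1.6778)
(115 + D)*(2/(-4))² = (115 - 4609/2747)*(2/(-4))² = 311296*(2*(-¼))²/2747 = 311296*(-½)²/2747 = (311296/2747)*(¼) = 77824/2747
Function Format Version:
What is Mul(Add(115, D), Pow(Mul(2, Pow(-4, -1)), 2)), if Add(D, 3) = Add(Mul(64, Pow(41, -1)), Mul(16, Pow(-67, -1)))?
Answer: Rational(77824, 2747) ≈ 28.331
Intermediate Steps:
D = Rational(-4609, 2747) (D = Add(-3, Add(Mul(64, Pow(41, -1)), Mul(16, Pow(-67, -1)))) = Add(-3, Add(Mul(64, Rational(1, 41)), Mul(16, Rational(-1, 67)))) = Add(-3, Add(Rational(64, 41), Rational(-16, 67))) = Add(-3, Rational(3632, 2747)) = Rational(-4609, 2747) ≈ -1.6778)
Mul(Add(115, D), Pow(Mul(2, Pow(-4, -1)), 2)) = Mul(Add(115, Rational(-4609, 2747)), Pow(Mul(2, Pow(-4, -1)), 2)) = Mul(Rational(311296, 2747), Pow(Mul(2, Rational(-1, 4)), 2)) = Mul(Rational(311296, 2747), Pow(Rational(-1, 2), 2)) = Mul(Rational(311296, 2747), Rational(1, 4)) = Rational(77824, 2747)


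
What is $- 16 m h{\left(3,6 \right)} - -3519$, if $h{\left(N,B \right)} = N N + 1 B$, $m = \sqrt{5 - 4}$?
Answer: $3279$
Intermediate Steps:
$m = 1$ ($m = \sqrt{1} = 1$)
$h{\left(N,B \right)} = B + N^{2}$ ($h{\left(N,B \right)} = N^{2} + B = B + N^{2}$)
$- 16 m h{\left(3,6 \right)} - -3519 = \left(-16\right) 1 \left(6 + 3^{2}\right) - -3519 = - 16 \left(6 + 9\right) + 3519 = \left(-16\right) 15 + 3519 = -240 + 3519 = 3279$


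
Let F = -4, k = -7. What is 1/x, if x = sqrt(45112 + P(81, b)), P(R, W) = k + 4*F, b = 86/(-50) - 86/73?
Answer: sqrt(45089)/45089 ≈ 0.0047094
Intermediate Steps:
b = -5289/1825 (b = 86*(-1/50) - 86*1/73 = -43/25 - 86/73 = -5289/1825 ≈ -2.8981)
P(R, W) = -23 (P(R, W) = -7 + 4*(-4) = -7 - 16 = -23)
x = sqrt(45089) (x = sqrt(45112 - 23) = sqrt(45089) ≈ 212.34)
1/x = 1/(sqrt(45089)) = sqrt(45089)/45089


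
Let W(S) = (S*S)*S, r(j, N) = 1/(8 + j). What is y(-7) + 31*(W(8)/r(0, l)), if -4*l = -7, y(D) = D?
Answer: 126969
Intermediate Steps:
l = 7/4 (l = -1/4*(-7) = 7/4 ≈ 1.7500)
W(S) = S**3 (W(S) = S**2*S = S**3)
y(-7) + 31*(W(8)/r(0, l)) = -7 + 31*(8**3/(1/(8 + 0))) = -7 + 31*(512/(1/8)) = -7 + 31*(512*8) = -7 + 31*4096 = -7 + 126976 = 126969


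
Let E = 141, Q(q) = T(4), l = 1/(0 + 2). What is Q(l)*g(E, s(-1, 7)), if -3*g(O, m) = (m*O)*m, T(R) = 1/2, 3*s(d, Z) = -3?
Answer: -47/2 ≈ -23.500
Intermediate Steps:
s(d, Z) = -1 (s(d, Z) = (⅓)*(-3) = -1)
T(R) = ½
l = ½ (l = 1/2 = ½ ≈ 0.50000)
Q(q) = ½
g(O, m) = -O*m²/3 (g(O, m) = -m*O*m/3 = -O*m*m/3 = -O*m²/3)
Q(l)*g(E, s(-1, 7)) = (-⅓*141*(-1)²)/2 = (-⅓*141*1)/2 = (½)*(-47) = -47/2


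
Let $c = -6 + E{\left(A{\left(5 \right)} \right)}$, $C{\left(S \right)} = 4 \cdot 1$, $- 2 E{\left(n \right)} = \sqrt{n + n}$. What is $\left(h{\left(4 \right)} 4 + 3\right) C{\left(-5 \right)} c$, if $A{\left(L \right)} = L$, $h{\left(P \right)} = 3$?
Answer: $-360 - 30 \sqrt{10} \approx -454.87$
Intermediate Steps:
$E{\left(n \right)} = - \frac{\sqrt{2} \sqrt{n}}{2}$ ($E{\left(n \right)} = - \frac{\sqrt{n + n}}{2} = - \frac{\sqrt{2 n}}{2} = - \frac{\sqrt{2} \sqrt{n}}{2}$)
$C{\left(S \right)} = 4$
$c = -6 - \frac{\sqrt{10}}{2}$ ($c = -6 - \frac{\sqrt{2} \sqrt{5}}{2} = -6 - \frac{\sqrt{10}}{2} \approx -7.5811$)
$\left(h{\left(4 \right)} 4 + 3\right) C{\left(-5 \right)} c = \left(3 \cdot 4 + 3\right) 4 \left(-6 - \frac{\sqrt{10}}{2}\right) = \left(12 + 3\right) 4 \left(-6 - \frac{\sqrt{10}}{2}\right) = 15 \cdot 4 \left(-6 - \frac{\sqrt{10}}{2}\right) = 60 \left(-6 - \frac{\sqrt{10}}{2}\right) = -360 - 30 \sqrt{10}$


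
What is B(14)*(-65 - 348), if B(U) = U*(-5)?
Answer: 28910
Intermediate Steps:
B(U) = -5*U
B(14)*(-65 - 348) = (-5*14)*(-65 - 348) = -70*(-413) = 28910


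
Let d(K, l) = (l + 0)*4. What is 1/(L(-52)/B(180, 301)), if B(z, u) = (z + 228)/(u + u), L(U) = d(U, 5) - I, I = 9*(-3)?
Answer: 204/14147 ≈ 0.014420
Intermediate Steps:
I = -27
d(K, l) = 4*l (d(K, l) = l*4 = 4*l)
L(U) = 47 (L(U) = 4*5 - 1*(-27) = 20 + 27 = 47)
B(z, u) = (228 + z)/(2*u) (B(z, u) = (228 + z)/((2*u)) = (228 + z)*(1/(2*u)) = (228 + z)/(2*u))
1/(L(-52)/B(180, 301)) = 1/(47/(((½)*(228 + 180)/301))) = 1/(47/(((½)*(1/301)*408))) = 1/(47/(204/301)) = 1/(47*(301/204)) = 1/(14147/204) = 204/14147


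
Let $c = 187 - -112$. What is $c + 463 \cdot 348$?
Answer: $161423$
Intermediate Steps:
$c = 299$ ($c = 187 + 112 = 299$)
$c + 463 \cdot 348 = 299 + 463 \cdot 348 = 299 + 161124 = 161423$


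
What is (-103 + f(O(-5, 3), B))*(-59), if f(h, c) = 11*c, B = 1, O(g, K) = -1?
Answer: 5428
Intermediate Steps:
(-103 + f(O(-5, 3), B))*(-59) = (-103 + 11*1)*(-59) = (-103 + 11)*(-59) = -92*(-59) = 5428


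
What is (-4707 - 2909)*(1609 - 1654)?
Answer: 342720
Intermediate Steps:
(-4707 - 2909)*(1609 - 1654) = -7616*(-45) = 342720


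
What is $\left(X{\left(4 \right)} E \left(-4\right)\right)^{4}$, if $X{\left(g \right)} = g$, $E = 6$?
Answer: $84934656$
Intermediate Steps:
$\left(X{\left(4 \right)} E \left(-4\right)\right)^{4} = \left(4 \cdot 6 \left(-4\right)\right)^{4} = \left(24 \left(-4\right)\right)^{4} = \left(-96\right)^{4} = 84934656$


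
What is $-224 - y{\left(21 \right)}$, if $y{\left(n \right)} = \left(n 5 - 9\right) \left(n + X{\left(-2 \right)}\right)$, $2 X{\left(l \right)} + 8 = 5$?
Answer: $-2096$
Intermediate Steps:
$X{\left(l \right)} = - \frac{3}{2}$ ($X{\left(l \right)} = -4 + \frac{1}{2} \cdot 5 = -4 + \frac{5}{2} = - \frac{3}{2}$)
$y{\left(n \right)} = \left(-9 + 5 n\right) \left(- \frac{3}{2} + n\right)$ ($y{\left(n \right)} = \left(n 5 - 9\right) \left(n - \frac{3}{2}\right) = \left(5 n - 9\right) \left(- \frac{3}{2} + n\right) = \left(-9 + 5 n\right) \left(- \frac{3}{2} + n\right)$)
$-224 - y{\left(21 \right)} = -224 - \left(\frac{27}{2} + 5 \cdot 21^{2} - \frac{693}{2}\right) = -224 - \left(\frac{27}{2} + 5 \cdot 441 - \frac{693}{2}\right) = -224 - \left(\frac{27}{2} + 2205 - \frac{693}{2}\right) = -224 - 1872 = -2096$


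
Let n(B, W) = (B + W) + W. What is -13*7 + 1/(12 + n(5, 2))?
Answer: -1910/21 ≈ -90.952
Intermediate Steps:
n(B, W) = B + 2*W
-13*7 + 1/(12 + n(5, 2)) = -13*7 + 1/(12 + (5 + 2*2)) = -91 + 1/(12 + (5 + 4)) = -91 + 1/(12 + 9) = -91 + 1/21 = -1910/21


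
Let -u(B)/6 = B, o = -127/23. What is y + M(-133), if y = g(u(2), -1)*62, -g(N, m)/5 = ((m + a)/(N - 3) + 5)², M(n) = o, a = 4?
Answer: -822011/115 ≈ -7147.9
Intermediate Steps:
o = -127/23 (o = -127*1/23 = -127/23 ≈ -5.5217)
u(B) = -6*B
M(n) = -127/23
g(N, m) = -5*(5 + (4 + m)/(-3 + N))² (g(N, m) = -5*((m + 4)/(N - 3) + 5)² = -5*((4 + m)/(-3 + N) + 5)² = -5*(5 + (4 + m)/(-3 + N))²)
y = -35712/5 (y = -5*(-11 - 1 + 5*(-6*2))²/(-3 - 6*2)²*62 = -5*(-11 - 1 + 5*(-12))²/(-3 - 12)²*62 = -5*(-11 - 1 - 60)²/(-15)²*62 = -5*1/225*(-72)²*62 = -5*1/225*5184*62 = -576/5*62 = -35712/5 ≈ -7142.4)
y + M(-133) = -35712/5 - 127/23 = -822011/115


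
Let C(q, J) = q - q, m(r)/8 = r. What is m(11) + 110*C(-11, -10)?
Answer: 88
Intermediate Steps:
m(r) = 8*r
C(q, J) = 0
m(11) + 110*C(-11, -10) = 8*11 + 110*0 = 88 + 0 = 88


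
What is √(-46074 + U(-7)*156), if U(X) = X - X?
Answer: I*√46074 ≈ 214.65*I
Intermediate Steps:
U(X) = 0
√(-46074 + U(-7)*156) = √(-46074 + 0*156) = √(-46074 + 0) = √(-46074) = I*√46074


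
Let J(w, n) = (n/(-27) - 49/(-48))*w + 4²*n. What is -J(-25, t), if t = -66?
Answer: 164539/144 ≈ 1142.6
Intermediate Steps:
J(w, n) = 16*n + w*(49/48 - n/27) (J(w, n) = (n*(-1/27) - 49*(-1/48))*w + 16*n = (-n/27 + 49/48)*w + 16*n = (49/48 - n/27)*w + 16*n = w*(49/48 - n/27) + 16*n = 16*n + w*(49/48 - n/27))
-J(-25, t) = -(16*(-66) + (49/48)*(-25) - 1/27*(-66)*(-25)) = -(-1056 - 1225/48 - 550/9) = -1*(-164539/144) = 164539/144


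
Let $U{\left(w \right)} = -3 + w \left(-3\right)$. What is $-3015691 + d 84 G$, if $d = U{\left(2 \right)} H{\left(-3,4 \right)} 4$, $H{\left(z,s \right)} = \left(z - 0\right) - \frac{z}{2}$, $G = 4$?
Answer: $-2997547$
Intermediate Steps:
$H{\left(z,s \right)} = \frac{z}{2}$ ($H{\left(z,s \right)} = \left(z + 0\right) - z \frac{1}{2} = z - \frac{z}{2} = \frac{z}{2}$)
$U{\left(w \right)} = -3 - 3 w$
$d = 54$ ($d = \left(-3 - 6\right) \frac{1}{2} \left(-3\right) 4 = \left(-3 - 6\right) \left(- \frac{3}{2}\right) 4 = \left(-9\right) \left(- \frac{3}{2}\right) 4 = \frac{27}{2} \cdot 4 = 54$)
$-3015691 + d 84 G = -3015691 + 54 \cdot 84 \cdot 4 = -3015691 + 4536 \cdot 4 = -3015691 + 18144 = -2997547$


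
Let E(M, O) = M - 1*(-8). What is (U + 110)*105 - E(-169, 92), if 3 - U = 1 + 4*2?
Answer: 11081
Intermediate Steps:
U = -6 (U = 3 - (1 + 4*2) = 3 - (1 + 8) = 3 - 1*9 = 3 - 9 = -6)
E(M, O) = 8 + M (E(M, O) = M + 8 = 8 + M)
(U + 110)*105 - E(-169, 92) = (-6 + 110)*105 - (8 - 169) = 104*105 - 1*(-161) = 10920 + 161 = 11081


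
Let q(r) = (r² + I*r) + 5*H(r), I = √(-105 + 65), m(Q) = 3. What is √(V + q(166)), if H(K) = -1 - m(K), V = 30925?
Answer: √(58461 + 332*I*√10) ≈ 241.8 + 2.171*I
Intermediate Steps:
H(K) = -4 (H(K) = -1 - 1*3 = -1 - 3 = -4)
I = 2*I*√10 (I = √(-40) = 2*I*√10 ≈ 6.3246*I)
q(r) = -20 + r² + 2*I*r*√10 (q(r) = (r² + (2*I*√10)*r) + 5*(-4) = (r² + 2*I*r*√10) - 20 = -20 + r² + 2*I*r*√10)
√(V + q(166)) = √(30925 + (-20 + 166² + 2*I*166*√10)) = √(30925 + (-20 + 27556 + 332*I*√10)) = √(30925 + (27536 + 332*I*√10)) = √(58461 + 332*I*√10)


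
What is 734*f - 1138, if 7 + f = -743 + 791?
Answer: 28956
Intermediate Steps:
f = 41 (f = -7 + (-743 + 791) = -7 + 48 = 41)
734*f - 1138 = 734*41 - 1138 = 30094 - 1138 = 28956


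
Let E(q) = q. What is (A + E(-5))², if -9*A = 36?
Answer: 81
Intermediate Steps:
A = -4 (A = -⅑*36 = -4)
(A + E(-5))² = (-4 - 5)² = (-9)² = 81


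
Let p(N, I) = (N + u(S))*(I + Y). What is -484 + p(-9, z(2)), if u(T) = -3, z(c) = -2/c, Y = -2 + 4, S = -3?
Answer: -496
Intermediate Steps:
Y = 2
p(N, I) = (-3 + N)*(2 + I) (p(N, I) = (N - 3)*(I + 2) = (-3 + N)*(2 + I))
-484 + p(-9, z(2)) = -484 + (-6 - (-6)/2 + 2*(-9) - 2/2*(-9)) = -484 + (-6 - (-6)/2 - 18 - 2*1/2*(-9)) = -484 + (-6 - 3*(-1) - 18 - 1*(-9)) = -484 + (-6 + 3 - 18 + 9) = -484 - 12 = -496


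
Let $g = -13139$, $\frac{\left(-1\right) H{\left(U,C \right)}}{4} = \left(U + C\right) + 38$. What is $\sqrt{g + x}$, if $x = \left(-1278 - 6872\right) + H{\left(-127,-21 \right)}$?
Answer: $i \sqrt{20849} \approx 144.39 i$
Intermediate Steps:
$H{\left(U,C \right)} = -152 - 4 C - 4 U$ ($H{\left(U,C \right)} = - 4 \left(\left(U + C\right) + 38\right) = - 4 \left(\left(C + U\right) + 38\right) = - 4 \left(38 + C + U\right) = -152 - 4 C - 4 U$)
$x = -7710$ ($x = \left(-1278 - 6872\right) - -440 = -8150 + \left(-152 + 84 + 508\right) = -8150 + 440 = -7710$)
$\sqrt{g + x} = \sqrt{-13139 - 7710} = \sqrt{-20849} = i \sqrt{20849}$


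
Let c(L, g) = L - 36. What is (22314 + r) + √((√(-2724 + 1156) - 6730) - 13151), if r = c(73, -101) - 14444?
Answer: 7907 + √(-19881 + 28*I*√2) ≈ 7907.1 + 141.0*I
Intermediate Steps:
c(L, g) = -36 + L
r = -14407 (r = (-36 + 73) - 14444 = 37 - 14444 = -14407)
(22314 + r) + √((√(-2724 + 1156) - 6730) - 13151) = (22314 - 14407) + √((√(-2724 + 1156) - 6730) - 13151) = 7907 + √((√(-1568) - 6730) - 13151) = 7907 + √((28*I*√2 - 6730) - 13151) = 7907 + √((-6730 + 28*I*√2) - 13151) = 7907 + √(-19881 + 28*I*√2)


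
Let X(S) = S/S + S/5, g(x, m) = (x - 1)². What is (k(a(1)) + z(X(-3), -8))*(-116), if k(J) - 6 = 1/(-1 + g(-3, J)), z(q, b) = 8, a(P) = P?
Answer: -24476/15 ≈ -1631.7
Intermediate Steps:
g(x, m) = (-1 + x)²
X(S) = 1 + S/5 (X(S) = 1 + S*(⅕) = 1 + S/5)
k(J) = 91/15 (k(J) = 6 + 1/(-1 + (-1 - 3)²) = 6 + 1/(-1 + (-4)²) = 6 + 1/(-1 + 16) = 6 + 1/15 = 91/15)
(k(a(1)) + z(X(-3), -8))*(-116) = (91/15 + 8)*(-116) = (211/15)*(-116) = -24476/15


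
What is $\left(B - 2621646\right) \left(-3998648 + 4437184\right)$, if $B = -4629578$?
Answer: $-3179922768064$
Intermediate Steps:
$\left(B - 2621646\right) \left(-3998648 + 4437184\right) = \left(-4629578 - 2621646\right) \left(-3998648 + 4437184\right) = \left(-7251224\right) 438536 = -3179922768064$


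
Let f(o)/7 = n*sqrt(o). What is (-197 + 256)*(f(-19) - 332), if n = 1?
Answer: -19588 + 413*I*sqrt(19) ≈ -19588.0 + 1800.2*I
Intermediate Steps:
f(o) = 7*sqrt(o) (f(o) = 7*(1*sqrt(o)) = 7*sqrt(o))
(-197 + 256)*(f(-19) - 332) = (-197 + 256)*(7*sqrt(-19) - 332) = 59*(7*(I*sqrt(19)) - 332) = 59*(7*I*sqrt(19) - 332) = 59*(-332 + 7*I*sqrt(19)) = -19588 + 413*I*sqrt(19)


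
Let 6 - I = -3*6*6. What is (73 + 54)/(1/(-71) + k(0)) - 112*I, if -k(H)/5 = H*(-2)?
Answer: -21785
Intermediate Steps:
k(H) = 10*H (k(H) = -5*H*(-2) = -(-10)*H = 10*H)
I = 114 (I = 6 - (-3*6)*6 = 6 - (-18)*6 = 6 - 1*(-108) = 6 + 108 = 114)
(73 + 54)/(1/(-71) + k(0)) - 112*I = (73 + 54)/(1/(-71) + 10*0) - 112*114 = 127/(-1/71 + 0) - 12768 = 127/(-1/71) - 12768 = 127*(-71) - 12768 = -9017 - 12768 = -21785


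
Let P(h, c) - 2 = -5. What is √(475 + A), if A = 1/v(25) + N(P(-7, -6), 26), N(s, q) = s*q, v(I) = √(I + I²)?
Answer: √(6709300 + 130*√26)/130 ≈ 19.926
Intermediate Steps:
P(h, c) = -3 (P(h, c) = 2 - 5 = -3)
N(s, q) = q*s
A = -78 + √26/130 (A = 1/(√(25*(1 + 25))) + 26*(-3) = 1/(√(25*26)) - 78 = 1/(√650) - 78 = 1/(5*√26) - 78 = √26/130 - 78 = -78 + √26/130 ≈ -77.961)
√(475 + A) = √(475 + (-78 + √26/130)) = √(397 + √26/130)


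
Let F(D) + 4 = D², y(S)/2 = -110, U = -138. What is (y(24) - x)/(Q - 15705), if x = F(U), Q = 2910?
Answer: 1284/853 ≈ 1.5053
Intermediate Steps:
y(S) = -220 (y(S) = 2*(-110) = -220)
F(D) = -4 + D²
x = 19040 (x = -4 + (-138)² = -4 + 19044 = 19040)
(y(24) - x)/(Q - 15705) = (-220 - 1*19040)/(2910 - 15705) = (-220 - 19040)/(-12795) = -19260*(-1/12795) = 1284/853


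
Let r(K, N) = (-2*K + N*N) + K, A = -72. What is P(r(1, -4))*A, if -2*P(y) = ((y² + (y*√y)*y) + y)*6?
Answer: 51840 + 48600*√15 ≈ 2.4007e+5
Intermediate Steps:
r(K, N) = N² - K (r(K, N) = (-2*K + N²) + K = (N² - 2*K) + K = N² - K)
P(y) = -3*y - 3*y² - 3*y^(5/2) (P(y) = -((y² + (y*√y)*y) + y)*6/2 = -((y² + y^(3/2)*y) + y)*6/2 = -((y² + y^(5/2)) + y)*6/2 = -(y + y² + y^(5/2))*6/2 = -(6*y + 6*y² + 6*y^(5/2))/2 = -3*y - 3*y² - 3*y^(5/2))
P(r(1, -4))*A = (-3*((-4)² - 1*1) - 3*((-4)² - 1*1)² - 3*((-4)² - 1*1)^(5/2))*(-72) = (-3*(16 - 1) - 3*(16 - 1)² - 3*(16 - 1)^(5/2))*(-72) = (-3*15 - 3*15² - 675*√15)*(-72) = (-45 - 3*225 - 675*√15)*(-72) = (-45 - 675 - 675*√15)*(-72) = (-720 - 675*√15)*(-72) = 51840 + 48600*√15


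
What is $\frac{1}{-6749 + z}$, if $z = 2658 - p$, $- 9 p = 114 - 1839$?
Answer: $- \frac{3}{12848} \approx -0.0002335$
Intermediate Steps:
$p = \frac{575}{3}$ ($p = - \frac{114 - 1839}{9} = \left(- \frac{1}{9}\right) \left(-1725\right) = \frac{575}{3} \approx 191.67$)
$z = \frac{7399}{3}$ ($z = 2658 - \frac{575}{3} = \frac{7399}{3} \approx 2466.3$)
$\frac{1}{-6749 + z} = \frac{1}{-6749 + \frac{7399}{3}} = \frac{1}{- \frac{12848}{3}} = - \frac{3}{12848}$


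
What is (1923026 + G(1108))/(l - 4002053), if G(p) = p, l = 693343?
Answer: -962067/1654355 ≈ -0.58154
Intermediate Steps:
(1923026 + G(1108))/(l - 4002053) = (1923026 + 1108)/(693343 - 4002053) = 1924134/(-3308710) = 1924134*(-1/3308710) = -962067/1654355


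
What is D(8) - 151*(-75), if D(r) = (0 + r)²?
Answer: 11389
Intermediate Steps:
D(r) = r²
D(8) - 151*(-75) = 8² - 151*(-75) = 64 + 11325 = 11389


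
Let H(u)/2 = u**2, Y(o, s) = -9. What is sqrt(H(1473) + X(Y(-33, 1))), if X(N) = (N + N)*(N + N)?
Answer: 3*sqrt(482198) ≈ 2083.2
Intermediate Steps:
H(u) = 2*u**2
X(N) = 4*N**2 (X(N) = (2*N)*(2*N) = 4*N**2)
sqrt(H(1473) + X(Y(-33, 1))) = sqrt(2*1473**2 + 4*(-9)**2) = sqrt(2*2169729 + 4*81) = sqrt(4339458 + 324) = sqrt(4339782) = 3*sqrt(482198)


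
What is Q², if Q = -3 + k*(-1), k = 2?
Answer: 25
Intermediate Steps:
Q = -5 (Q = -3 + 2*(-1) = -3 - 2 = -5)
Q² = (-5)² = 25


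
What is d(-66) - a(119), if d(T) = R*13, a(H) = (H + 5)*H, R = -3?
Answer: -14795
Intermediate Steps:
a(H) = H*(5 + H) (a(H) = (5 + H)*H = H*(5 + H))
d(T) = -39 (d(T) = -3*13 = -39)
d(-66) - a(119) = -39 - 119*(5 + 119) = -39 - 119*124 = -39 - 1*14756 = -39 - 14756 = -14795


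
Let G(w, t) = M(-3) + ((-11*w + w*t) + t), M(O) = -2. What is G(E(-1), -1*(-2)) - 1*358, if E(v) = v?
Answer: -349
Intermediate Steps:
G(w, t) = -2 + t - 11*w + t*w (G(w, t) = -2 + ((-11*w + w*t) + t) = -2 + ((-11*w + t*w) + t) = -2 + (t - 11*w + t*w) = -2 + t - 11*w + t*w)
G(E(-1), -1*(-2)) - 1*358 = (-2 - 1*(-2) - 11*(-1) - 1*(-2)*(-1)) - 1*358 = (-2 + 2 + 11 + 2*(-1)) - 358 = (-2 + 2 + 11 - 2) - 358 = 9 - 358 = -349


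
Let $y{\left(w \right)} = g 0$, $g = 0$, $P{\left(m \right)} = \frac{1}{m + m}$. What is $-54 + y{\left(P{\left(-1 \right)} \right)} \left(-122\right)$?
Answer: $-54$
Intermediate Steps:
$P{\left(m \right)} = \frac{1}{2 m}$
$y{\left(w \right)} = 0$ ($y{\left(w \right)} = 0 \cdot 0 = 0$)
$-54 + y{\left(P{\left(-1 \right)} \right)} \left(-122\right) = -54 + 0 \left(-122\right) = -54 + 0 = -54$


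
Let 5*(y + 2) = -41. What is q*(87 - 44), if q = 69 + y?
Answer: 12642/5 ≈ 2528.4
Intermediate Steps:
y = -51/5 (y = -2 + (1/5)*(-41) = -2 - 41/5 = -51/5 ≈ -10.200)
q = 294/5 (q = 69 - 51/5 = 294/5 ≈ 58.800)
q*(87 - 44) = 294*(87 - 44)/5 = (294/5)*43 = 12642/5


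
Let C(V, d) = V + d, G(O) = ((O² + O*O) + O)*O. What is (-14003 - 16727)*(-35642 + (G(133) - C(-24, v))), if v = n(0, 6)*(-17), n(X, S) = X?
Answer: -144042111850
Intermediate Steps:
v = 0 (v = 0*(-17) = 0)
G(O) = O*(O + 2*O²) (G(O) = ((O² + O²) + O)*O = (2*O² + O)*O = (O + 2*O²)*O = O*(O + 2*O²))
(-14003 - 16727)*(-35642 + (G(133) - C(-24, v))) = (-14003 - 16727)*(-35642 + (133²*(1 + 2*133) - (-24 + 0))) = -30730*(-35642 + (17689*(1 + 266) - 1*(-24))) = -30730*(-35642 + (17689*267 + 24)) = -30730*(-35642 + (4722963 + 24)) = -30730*(-35642 + 4722987) = -30730*4687345 = -144042111850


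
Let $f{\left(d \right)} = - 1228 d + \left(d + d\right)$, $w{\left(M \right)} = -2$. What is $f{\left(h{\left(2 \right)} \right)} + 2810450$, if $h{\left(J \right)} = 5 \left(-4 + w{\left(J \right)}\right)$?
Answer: $2847230$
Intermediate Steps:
$h{\left(J \right)} = -30$ ($h{\left(J \right)} = 5 \left(-4 - 2\right) = 5 \left(-6\right) = -30$)
$f{\left(d \right)} = - 1226 d$ ($f{\left(d \right)} = - 1228 d + 2 d = - 1226 d$)
$f{\left(h{\left(2 \right)} \right)} + 2810450 = \left(-1226\right) \left(-30\right) + 2810450 = 36780 + 2810450 = 2847230$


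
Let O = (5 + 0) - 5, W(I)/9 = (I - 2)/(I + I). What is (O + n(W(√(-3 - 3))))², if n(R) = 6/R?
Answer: 16/(3 + I*√6)² ≈ 0.21333 - 1.0451*I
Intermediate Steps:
W(I) = 9*(-2 + I)/(2*I) (W(I) = 9*((I - 2)/(I + I)) = 9*((-2 + I)/((2*I))) = 9*((-2 + I)*(1/(2*I))) = 9*((-2 + I)/(2*I)) = 9*(-2 + I)/(2*I))
O = 0 (O = 5 - 5 = 0)
(O + n(W(√(-3 - 3))))² = (0 + 6/(9/2 - 9/√(-3 - 3)))² = (0 + 6/(9/2 - 9*(-I*√6/6)))² = (0 + 6/(9/2 - (-3)*I*√6/2))² = (0 + 6/(9/2 + 3*I*√6/2))² = (6/(9/2 + 3*I*√6/2))² = 36/(9/2 + 3*I*√6/2)²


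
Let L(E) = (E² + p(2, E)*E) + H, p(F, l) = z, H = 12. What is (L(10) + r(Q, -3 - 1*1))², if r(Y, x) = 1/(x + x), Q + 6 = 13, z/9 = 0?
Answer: 801025/64 ≈ 12516.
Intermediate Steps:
z = 0 (z = 9*0 = 0)
p(F, l) = 0
Q = 7 (Q = -6 + 13 = 7)
L(E) = 12 + E² (L(E) = (E² + 0*E) + 12 = (E² + 0) + 12 = E² + 12 = 12 + E²)
r(Y, x) = 1/(2*x)
(L(10) + r(Q, -3 - 1*1))² = ((12 + 10²) + 1/(2*(-3 - 1*1)))² = ((12 + 100) + 1/(2*(-3 - 1)))² = (112 + (½)/(-4))² = (112 + (½)*(-¼))² = (112 - ⅛)² = (895/8)² = 801025/64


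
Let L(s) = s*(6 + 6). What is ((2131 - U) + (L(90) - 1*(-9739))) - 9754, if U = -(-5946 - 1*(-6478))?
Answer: 3728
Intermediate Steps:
L(s) = 12*s (L(s) = s*12 = 12*s)
U = -532 (U = -(-5946 + 6478) = -1*532 = -532)
((2131 - U) + (L(90) - 1*(-9739))) - 9754 = ((2131 - 1*(-532)) + (12*90 - 1*(-9739))) - 9754 = ((2131 + 532) + (1080 + 9739)) - 9754 = (2663 + 10819) - 9754 = 13482 - 9754 = 3728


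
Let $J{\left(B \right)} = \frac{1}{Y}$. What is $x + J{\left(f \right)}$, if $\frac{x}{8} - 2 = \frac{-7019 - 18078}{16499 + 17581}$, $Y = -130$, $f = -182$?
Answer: $\frac{559393}{55380} \approx 10.101$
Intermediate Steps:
$x = \frac{43063}{4260}$ ($x = 16 + 8 \frac{-7019 - 18078}{16499 + 17581} = 16 + 8 \left(- \frac{25097}{34080}\right) = 16 - \frac{25097}{4260} = \frac{43063}{4260} \approx 10.109$)
$J{\left(B \right)} = - \frac{1}{130}$ ($J{\left(B \right)} = \frac{1}{-130} = - \frac{1}{130}$)
$x + J{\left(f \right)} = \frac{43063}{4260} - \frac{1}{130} = \frac{559393}{55380}$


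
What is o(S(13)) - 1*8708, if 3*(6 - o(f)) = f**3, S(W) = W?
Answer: -28303/3 ≈ -9434.3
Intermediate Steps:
o(f) = 6 - f**3/3
o(S(13)) - 1*8708 = (6 - 1/3*13**3) - 1*8708 = (6 - 1/3*2197) - 8708 = (6 - 2197/3) - 8708 = -2179/3 - 8708 = -28303/3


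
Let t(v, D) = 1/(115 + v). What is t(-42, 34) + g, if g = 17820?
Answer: 1300861/73 ≈ 17820.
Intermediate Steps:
t(-42, 34) + g = 1/(115 - 42) + 17820 = 1/73 + 17820 = 1300861/73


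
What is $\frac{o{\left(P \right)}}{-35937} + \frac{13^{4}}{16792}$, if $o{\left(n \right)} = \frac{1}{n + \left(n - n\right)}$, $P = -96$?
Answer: $\frac{12316761983}{7241449248} \approx 1.7009$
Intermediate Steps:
$o{\left(n \right)} = \frac{1}{n}$ ($o{\left(n \right)} = \frac{1}{n + 0} = \frac{1}{n}$)
$\frac{o{\left(P \right)}}{-35937} + \frac{13^{4}}{16792} = \frac{1}{\left(-96\right) \left(-35937\right)} + \frac{13^{4}}{16792} = \left(- \frac{1}{96}\right) \left(- \frac{1}{35937}\right) + 28561 \cdot \frac{1}{16792} = \frac{1}{3449952} + \frac{28561}{16792} = \frac{12316761983}{7241449248}$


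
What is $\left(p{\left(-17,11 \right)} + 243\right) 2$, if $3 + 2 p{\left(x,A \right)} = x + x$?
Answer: $449$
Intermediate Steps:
$p{\left(x,A \right)} = - \frac{3}{2} + x$ ($p{\left(x,A \right)} = - \frac{3}{2} + \frac{x + x}{2} = - \frac{3}{2} + \frac{2 x}{2} = - \frac{3}{2} + x$)
$\left(p{\left(-17,11 \right)} + 243\right) 2 = \left(\left(- \frac{3}{2} - 17\right) + 243\right) 2 = \left(- \frac{37}{2} + 243\right) 2 = \frac{449}{2} \cdot 2 = 449$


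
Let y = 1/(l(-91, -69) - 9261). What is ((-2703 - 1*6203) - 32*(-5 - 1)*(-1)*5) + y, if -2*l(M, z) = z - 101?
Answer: -90530417/9176 ≈ -9866.0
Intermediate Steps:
l(M, z) = 101/2 - z/2 (l(M, z) = -(z - 101)/2 = -(-101 + z)/2 = 101/2 - z/2)
y = -1/9176 (y = 1/((101/2 - ½*(-69)) - 9261) = 1/((101/2 + 69/2) - 9261) = 1/(85 - 9261) = 1/(-9176) = -1/9176 ≈ -0.00010898)
((-2703 - 1*6203) - 32*(-5 - 1)*(-1)*5) + y = ((-2703 - 1*6203) - 32*(-5 - 1)*(-1)*5) - 1/9176 = ((-2703 - 6203) - (-192)*(-1)*5) - 1/9176 = (-8906 - 32*6*5) - 1/9176 = (-8906 - 192*5) - 1/9176 = (-8906 - 960) - 1/9176 = -9866 - 1/9176 = -90530417/9176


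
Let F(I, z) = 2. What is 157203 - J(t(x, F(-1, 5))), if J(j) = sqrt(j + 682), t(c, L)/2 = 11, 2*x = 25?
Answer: 157203 - 8*sqrt(11) ≈ 1.5718e+5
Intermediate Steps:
x = 25/2 (x = (1/2)*25 = 25/2 ≈ 12.500)
t(c, L) = 22 (t(c, L) = 2*11 = 22)
J(j) = sqrt(682 + j)
157203 - J(t(x, F(-1, 5))) = 157203 - sqrt(682 + 22) = 157203 - sqrt(704) = 157203 - 8*sqrt(11)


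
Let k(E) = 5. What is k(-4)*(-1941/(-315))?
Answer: 647/21 ≈ 30.810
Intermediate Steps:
k(-4)*(-1941/(-315)) = 5*(-1941/(-315)) = 5*(-1941*(-1/315)) = 5*(647/105) = 647/21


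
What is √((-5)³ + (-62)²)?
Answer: √3719 ≈ 60.984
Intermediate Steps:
√((-5)³ + (-62)²) = √(-125 + 3844) = √3719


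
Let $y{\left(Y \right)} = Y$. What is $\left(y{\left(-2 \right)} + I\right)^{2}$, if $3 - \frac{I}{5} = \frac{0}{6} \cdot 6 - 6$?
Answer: $1849$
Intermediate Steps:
$I = 45$ ($I = 15 - 5 \left(\frac{0}{6} \cdot 6 - 6\right) = 15 - 5 \left(0 \cdot \frac{1}{6} \cdot 6 - 6\right) = 15 - 5 \left(0 \cdot 6 - 6\right) = 15 - 5 \left(0 - 6\right) = 15 - -30 = 15 + 30 = 45$)
$\left(y{\left(-2 \right)} + I\right)^{2} = \left(-2 + 45\right)^{2} = 43^{2} = 1849$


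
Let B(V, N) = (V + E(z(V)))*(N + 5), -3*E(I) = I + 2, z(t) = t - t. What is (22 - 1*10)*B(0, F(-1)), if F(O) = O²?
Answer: -48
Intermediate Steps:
z(t) = 0
E(I) = -⅔ - I/3 (E(I) = -(I + 2)/3 = -(2 + I)/3 = -⅔ - I/3)
B(V, N) = (5 + N)*(-⅔ + V) (B(V, N) = (V + (-⅔ - ⅓*0))*(N + 5) = (V + (-⅔ + 0))*(5 + N) = (V - ⅔)*(5 + N) = (-⅔ + V)*(5 + N) = (5 + N)*(-⅔ + V))
(22 - 1*10)*B(0, F(-1)) = (22 - 1*10)*(-10/3 + 5*0 - ⅔*(-1)² + (-1)²*0) = (22 - 10)*(-10/3 + 0 - ⅔*1 + 1*0) = 12*(-10/3 + 0 - ⅔ + 0) = 12*(-4) = -48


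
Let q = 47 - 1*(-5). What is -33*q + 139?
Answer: -1577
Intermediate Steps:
q = 52 (q = 47 + 5 = 52)
-33*q + 139 = -33*52 + 139 = -1716 + 139 = -1577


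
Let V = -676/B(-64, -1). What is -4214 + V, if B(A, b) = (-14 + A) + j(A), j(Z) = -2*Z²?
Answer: -17424552/4135 ≈ -4213.9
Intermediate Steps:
B(A, b) = -14 + A - 2*A² (B(A, b) = (-14 + A) - 2*A² = -14 + A - 2*A²)
V = 338/4135 (V = -676/(-14 - 64 - 2*(-64)²) = -676/(-14 - 64 - 2*4096) = -676/(-14 - 64 - 8192) = -676/(-8270) = -676*(-1/8270) = 338/4135 ≈ 0.081741)
-4214 + V = -4214 + 338/4135 = -17424552/4135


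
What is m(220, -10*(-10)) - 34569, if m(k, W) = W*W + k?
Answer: -24349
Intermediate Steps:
m(k, W) = k + W² (m(k, W) = W² + k = k + W²)
m(220, -10*(-10)) - 34569 = (220 + (-10*(-10))²) - 34569 = (220 + 100²) - 34569 = (220 + 10000) - 34569 = 10220 - 34569 = -24349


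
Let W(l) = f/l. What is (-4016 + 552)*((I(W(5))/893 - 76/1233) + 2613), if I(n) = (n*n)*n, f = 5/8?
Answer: -637825030041473/70468416 ≈ -9.0512e+6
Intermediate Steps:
f = 5/8 (f = 5*(⅛) = 5/8 ≈ 0.62500)
W(l) = 5/(8*l)
I(n) = n³ (I(n) = n²*n = n³)
(-4016 + 552)*((I(W(5))/893 - 76/1233) + 2613) = (-4016 + 552)*((((5/8)/5)³/893 - 76/1233) + 2613) = -3464*((((5/8)*(⅕))³*(1/893) - 76*1/1233) + 2613) = -3464*(((⅛)³*(1/893) - 76/1233) + 2613) = -3464*(((1/512)*(1/893) - 76/1233) + 2613) = -3464*((1/457216 - 76/1233) + 2613) = -3464*(-34747183/563747328 + 2613) = -3464*1473037020881/563747328 = -637825030041473/70468416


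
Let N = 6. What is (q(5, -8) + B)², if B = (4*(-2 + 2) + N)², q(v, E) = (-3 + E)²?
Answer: 24649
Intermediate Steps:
B = 36 (B = (4*(-2 + 2) + 6)² = (4*0 + 6)² = (0 + 6)² = 6² = 36)
(q(5, -8) + B)² = ((-3 - 8)² + 36)² = ((-11)² + 36)² = (121 + 36)² = 157² = 24649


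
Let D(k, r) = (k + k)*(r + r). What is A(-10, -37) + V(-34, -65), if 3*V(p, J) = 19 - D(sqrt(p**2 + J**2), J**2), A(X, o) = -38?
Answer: -95/3 - 16900*sqrt(5381)/3 ≈ -4.1327e+5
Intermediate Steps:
D(k, r) = 4*k*r (D(k, r) = (2*k)*(2*r) = 4*k*r)
V(p, J) = 19/3 - 4*J**2*sqrt(J**2 + p**2)/3 (V(p, J) = (19 - 4*sqrt(p**2 + J**2)*J**2)/3 = (19 - 4*sqrt(J**2 + p**2)*J**2)/3 = (19 - 4*J**2*sqrt(J**2 + p**2))/3 = 19/3 - 4*J**2*sqrt(J**2 + p**2)/3)
A(-10, -37) + V(-34, -65) = -38 + (19/3 - 4/3*(-65)**2*sqrt((-65)**2 + (-34)**2)) = -38 + (19/3 - 4/3*4225*sqrt(4225 + 1156)) = -38 + (19/3 - 4/3*4225*sqrt(5381)) = -38 + (19/3 - 16900*sqrt(5381)/3) = -95/3 - 16900*sqrt(5381)/3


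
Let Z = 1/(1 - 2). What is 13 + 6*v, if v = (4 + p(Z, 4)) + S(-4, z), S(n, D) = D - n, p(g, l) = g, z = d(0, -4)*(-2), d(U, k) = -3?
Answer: 91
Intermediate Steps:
Z = -1 (Z = 1/(-1) = -1)
z = 6 (z = -3*(-2) = 6)
v = 13 (v = (4 - 1) + (6 - 1*(-4)) = 3 + (6 + 4) = 3 + 10 = 13)
13 + 6*v = 13 + 6*13 = 13 + 78 = 91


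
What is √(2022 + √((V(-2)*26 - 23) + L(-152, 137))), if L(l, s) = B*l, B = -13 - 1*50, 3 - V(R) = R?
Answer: √(2022 + √9683) ≈ 46.048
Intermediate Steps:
V(R) = 3 - R
B = -63 (B = -13 - 50 = -63)
L(l, s) = -63*l
√(2022 + √((V(-2)*26 - 23) + L(-152, 137))) = √(2022 + √(((3 - 1*(-2))*26 - 23) - 63*(-152))) = √(2022 + √(((3 + 2)*26 - 23) + 9576)) = √(2022 + √((5*26 - 23) + 9576)) = √(2022 + √((130 - 23) + 9576)) = √(2022 + √(107 + 9576)) = √(2022 + √9683)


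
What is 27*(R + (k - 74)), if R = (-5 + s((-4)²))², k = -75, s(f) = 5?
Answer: -4023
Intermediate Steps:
R = 0 (R = (-5 + 5)² = 0² = 0)
27*(R + (k - 74)) = 27*(0 + (-75 - 74)) = 27*(0 - 149) = 27*(-149) = -4023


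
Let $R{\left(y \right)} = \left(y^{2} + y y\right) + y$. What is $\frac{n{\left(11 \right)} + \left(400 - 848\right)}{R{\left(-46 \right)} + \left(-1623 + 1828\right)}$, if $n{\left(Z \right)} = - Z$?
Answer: $- \frac{459}{4391} \approx -0.10453$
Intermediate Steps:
$R{\left(y \right)} = y + 2 y^{2}$ ($R{\left(y \right)} = \left(y^{2} + y^{2}\right) + y = 2 y^{2} + y = y + 2 y^{2}$)
$\frac{n{\left(11 \right)} + \left(400 - 848\right)}{R{\left(-46 \right)} + \left(-1623 + 1828\right)} = \frac{\left(-1\right) 11 + \left(400 - 848\right)}{- 46 \left(1 + 2 \left(-46\right)\right) + \left(-1623 + 1828\right)} = \frac{-11 - 448}{- 46 \left(1 - 92\right) + 205} = - \frac{459}{\left(-46\right) \left(-91\right) + 205} = - \frac{459}{4186 + 205} = - \frac{459}{4391}$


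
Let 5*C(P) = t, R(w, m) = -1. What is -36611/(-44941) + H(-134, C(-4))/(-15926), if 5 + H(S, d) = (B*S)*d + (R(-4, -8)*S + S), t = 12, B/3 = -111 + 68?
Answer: -6405744057/3578651830 ≈ -1.7900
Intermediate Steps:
B = -129 (B = 3*(-111 + 68) = 3*(-43) = -129)
C(P) = 12/5 (C(P) = (⅕)*12 = 12/5)
H(S, d) = -5 - 129*S*d (H(S, d) = -5 + ((-129*S)*d + (-S + S)) = -5 + (-129*S*d + 0) = -5 - 129*S*d)
-36611/(-44941) + H(-134, C(-4))/(-15926) = -36611/(-44941) + (-5 - 129*(-134)*12/5)/(-15926) = -36611*(-1/44941) + (-5 + 207432/5)*(-1/15926) = 36611/44941 + (207407/5)*(-1/15926) = 36611/44941 - 207407/79630 = -6405744057/3578651830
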